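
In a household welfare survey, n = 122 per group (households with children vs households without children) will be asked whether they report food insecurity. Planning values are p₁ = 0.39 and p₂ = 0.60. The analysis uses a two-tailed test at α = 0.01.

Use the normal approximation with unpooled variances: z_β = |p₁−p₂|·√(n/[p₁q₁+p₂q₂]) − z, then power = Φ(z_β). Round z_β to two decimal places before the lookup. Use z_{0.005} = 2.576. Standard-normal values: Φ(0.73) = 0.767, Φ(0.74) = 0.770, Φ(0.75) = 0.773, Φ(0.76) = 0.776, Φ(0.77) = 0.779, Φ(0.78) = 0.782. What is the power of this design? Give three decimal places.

Power ≈ 0.782

z_β = |p₁−p₂|·√(n/[p₁q₁+p₂q₂]) − z_{α/2}
    = 0.21 · √(122/0.4779) − 2.576
    = 0.21 · 15.9776 − 2.576
    = 3.3553 − 2.576 = 0.7793 → 0.78
Power = Φ(0.78) = 0.782.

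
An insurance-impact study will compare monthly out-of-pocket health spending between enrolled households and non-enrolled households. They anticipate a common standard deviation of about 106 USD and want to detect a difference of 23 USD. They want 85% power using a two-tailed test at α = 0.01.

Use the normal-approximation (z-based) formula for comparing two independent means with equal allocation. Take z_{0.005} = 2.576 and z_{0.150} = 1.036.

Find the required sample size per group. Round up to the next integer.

n = 555 per group

n = (z_{α/2} + z_β)² · (σ₁² + σ₂²) / δ²
  = (2.576 + 1.036)² · (2·106² = 22472) / 23²
  = 13.0465 · 22472 / 529
  = 554.22
Round up → n = 555 per group.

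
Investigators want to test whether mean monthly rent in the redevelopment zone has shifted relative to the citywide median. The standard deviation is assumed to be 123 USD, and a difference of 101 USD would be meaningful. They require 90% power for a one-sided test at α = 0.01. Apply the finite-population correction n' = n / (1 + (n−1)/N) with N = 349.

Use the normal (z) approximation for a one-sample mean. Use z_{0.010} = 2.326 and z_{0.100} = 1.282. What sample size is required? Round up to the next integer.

n = (z_α + z_β)² · σ² / δ²
  = (2.326 + 1.282)² · 123² / 101²
  = 13.0177 · 15129 / 10201
  = 19.31
Finite-population correction (N = 349): 19.31 / (1 + (19.31 − 1)/349) = 18.34.
Round up → n = 19.

n = 19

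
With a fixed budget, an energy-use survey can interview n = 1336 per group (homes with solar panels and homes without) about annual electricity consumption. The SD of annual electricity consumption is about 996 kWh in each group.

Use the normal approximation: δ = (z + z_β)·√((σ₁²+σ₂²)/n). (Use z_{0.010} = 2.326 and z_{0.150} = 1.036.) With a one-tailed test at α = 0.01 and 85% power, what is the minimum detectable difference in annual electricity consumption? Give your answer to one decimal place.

Minimum detectable difference ≈ 129.6 kWh

δ = (z_α + z_β) · √((σ₁²+σ₂²)/n)
  = (2.326 + 1.036) · √(1984032/1336)
  = 3.362 · √1485.1
  = 3.362 · 38.5364
  = 129.5594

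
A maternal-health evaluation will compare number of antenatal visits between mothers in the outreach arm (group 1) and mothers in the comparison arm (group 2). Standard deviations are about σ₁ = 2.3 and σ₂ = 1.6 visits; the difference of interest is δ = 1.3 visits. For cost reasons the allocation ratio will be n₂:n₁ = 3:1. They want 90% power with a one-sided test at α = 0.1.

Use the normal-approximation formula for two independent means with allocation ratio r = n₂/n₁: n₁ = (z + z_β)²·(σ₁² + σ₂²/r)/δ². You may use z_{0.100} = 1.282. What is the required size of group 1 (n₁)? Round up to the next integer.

n₁ = (z_α + z_β)² · (σ₁² + σ₂²/r) / δ²
   = (1.282 + 1.282)² · (2.3² + 1.6²/3) / 1.3²
   = 6.5741 · (5.29 + 0.85333) / 1.69
   = 6.5741 · 6.1433 / 1.69
   = 23.90
Round up → n₁ = 24; n₂ = r·n₁ = 3 × 24 = 72.

n₁ = 24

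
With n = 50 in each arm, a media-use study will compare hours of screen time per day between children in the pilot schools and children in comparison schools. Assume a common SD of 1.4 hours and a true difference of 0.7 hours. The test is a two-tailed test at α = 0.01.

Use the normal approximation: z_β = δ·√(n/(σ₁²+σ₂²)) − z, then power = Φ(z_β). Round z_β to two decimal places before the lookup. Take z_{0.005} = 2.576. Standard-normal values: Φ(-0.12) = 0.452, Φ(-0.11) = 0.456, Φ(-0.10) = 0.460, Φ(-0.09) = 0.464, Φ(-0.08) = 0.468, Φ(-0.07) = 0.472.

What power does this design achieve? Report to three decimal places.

Power ≈ 0.468

z_β = δ·√(n/(σ₁²+σ₂²)) − z_{α/2}
    = 0.7 · √(50/3.92) − 2.576
    = 0.7 · 3.57143 − 2.576
    = 2.5000 − 2.576 = -0.0760 → -0.08
Power = Φ(-0.08) = 0.468.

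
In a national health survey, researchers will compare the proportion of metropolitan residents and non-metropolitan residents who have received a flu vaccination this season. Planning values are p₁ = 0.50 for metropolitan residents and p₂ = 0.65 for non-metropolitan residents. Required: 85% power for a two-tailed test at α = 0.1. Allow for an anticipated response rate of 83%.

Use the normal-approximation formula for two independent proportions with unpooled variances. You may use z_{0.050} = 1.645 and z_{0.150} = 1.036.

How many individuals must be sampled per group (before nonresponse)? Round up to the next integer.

n = (z_{α/2} + z_β)² · [p₁(1−p₁) + p₂(1−p₂)] / (p₁ − p₂)²
  = (1.645 + 1.036)² · (0.50·0.50 + 0.65·0.35) / (-0.15)²
  = (2.681)² · (0.2500 + 0.2275) / 0.0225
  = 7.1878 · 0.4775 / 0.0225
  = 152.54
Adjust for 83% response: 152.54 / 0.83 = 183.78.
Round up → n = 184 per group.

n = 184 per group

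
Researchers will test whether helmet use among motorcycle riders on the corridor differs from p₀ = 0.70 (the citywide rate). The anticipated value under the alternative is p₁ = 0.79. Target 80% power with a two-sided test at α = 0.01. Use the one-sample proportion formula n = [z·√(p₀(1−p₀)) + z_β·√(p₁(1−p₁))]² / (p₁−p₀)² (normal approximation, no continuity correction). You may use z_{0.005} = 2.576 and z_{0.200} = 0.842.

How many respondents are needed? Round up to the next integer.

n = [z_{α/2}·√(p₀q₀) + z_β·√(p₁q₁)]² / (p₁ − p₀)²
  = [2.576·√(0.70·0.30) + 0.842·√(0.79·0.21)]² / (0.09)²
  = [2.576·0.4583 + 0.842·0.4073]² / 0.0081
  = [1.5234]² / 0.0081
  = 286.52
Round up → n = 287.

n = 287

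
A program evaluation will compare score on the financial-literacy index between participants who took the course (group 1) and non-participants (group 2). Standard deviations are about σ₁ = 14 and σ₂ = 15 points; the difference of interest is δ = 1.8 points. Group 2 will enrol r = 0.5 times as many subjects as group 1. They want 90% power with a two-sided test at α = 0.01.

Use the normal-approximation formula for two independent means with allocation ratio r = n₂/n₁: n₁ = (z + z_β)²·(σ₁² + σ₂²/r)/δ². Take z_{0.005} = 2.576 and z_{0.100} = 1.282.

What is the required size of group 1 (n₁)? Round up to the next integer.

n₁ = (z_{α/2} + z_β)² · (σ₁² + σ₂²/r) / δ²
   = (2.576 + 1.282)² · (14² + 15²/0.5) / 1.8²
   = 14.8842 · (196 + 450) / 3.24
   = 14.8842 · 646 / 3.24
   = 2967.65
Round up → n₁ = 2968; n₂ = r·n₁ = 0.5 × 2968 = 1484.

n₁ = 2968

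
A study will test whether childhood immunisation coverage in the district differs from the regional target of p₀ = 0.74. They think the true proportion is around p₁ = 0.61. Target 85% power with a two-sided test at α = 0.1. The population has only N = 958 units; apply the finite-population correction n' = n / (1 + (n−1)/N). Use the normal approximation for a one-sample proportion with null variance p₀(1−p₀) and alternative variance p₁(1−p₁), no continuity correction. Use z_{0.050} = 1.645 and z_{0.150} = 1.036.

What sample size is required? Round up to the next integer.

n = [z_{α/2}·√(p₀q₀) + z_β·√(p₁q₁)]² / (p₁ − p₀)²
  = [1.645·√(0.74·0.26) + 1.036·√(0.61·0.39)]² / (-0.13)²
  = [1.645·0.4386 + 1.036·0.4877]² / 0.0169
  = [1.2269]² / 0.0169
  = 89.06
Finite-population correction (N = 958): 89.06 / (1 + (89.06 − 1)/958) = 81.57.
Round up → n = 82.

n = 82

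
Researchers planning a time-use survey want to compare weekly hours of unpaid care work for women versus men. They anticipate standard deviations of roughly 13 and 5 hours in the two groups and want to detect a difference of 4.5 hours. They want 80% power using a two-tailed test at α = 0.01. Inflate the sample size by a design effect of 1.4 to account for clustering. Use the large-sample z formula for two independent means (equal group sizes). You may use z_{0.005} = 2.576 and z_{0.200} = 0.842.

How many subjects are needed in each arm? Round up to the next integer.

n = 157 per group

n = (z_{α/2} + z_β)² · (σ₁² + σ₂²) / δ²
  = (2.576 + 0.842)² · (13² + 5² = 194) / 4.5²
  = 11.6827 · 194 / 20.25
  = 111.92
Design effect: 1.4 × 111.92 = 156.69.
Round up → n = 157 per group.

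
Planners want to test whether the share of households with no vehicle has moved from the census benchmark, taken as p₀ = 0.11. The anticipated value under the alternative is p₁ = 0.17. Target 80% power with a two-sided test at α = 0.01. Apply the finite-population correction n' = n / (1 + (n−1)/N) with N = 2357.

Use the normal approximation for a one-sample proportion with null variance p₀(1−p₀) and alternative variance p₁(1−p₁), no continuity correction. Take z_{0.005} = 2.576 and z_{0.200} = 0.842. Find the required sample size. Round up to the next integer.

n = 305

n = [z_{α/2}·√(p₀q₀) + z_β·√(p₁q₁)]² / (p₁ − p₀)²
  = [2.576·√(0.11·0.89) + 0.842·√(0.17·0.83)]² / (0.06)²
  = [2.576·0.3129 + 0.842·0.3756]² / 0.0036
  = [1.1223]² / 0.0036
  = 349.87
Finite-population correction (N = 2357): 349.87 / (1 + (349.87 − 1)/2357) = 304.76.
Round up → n = 305.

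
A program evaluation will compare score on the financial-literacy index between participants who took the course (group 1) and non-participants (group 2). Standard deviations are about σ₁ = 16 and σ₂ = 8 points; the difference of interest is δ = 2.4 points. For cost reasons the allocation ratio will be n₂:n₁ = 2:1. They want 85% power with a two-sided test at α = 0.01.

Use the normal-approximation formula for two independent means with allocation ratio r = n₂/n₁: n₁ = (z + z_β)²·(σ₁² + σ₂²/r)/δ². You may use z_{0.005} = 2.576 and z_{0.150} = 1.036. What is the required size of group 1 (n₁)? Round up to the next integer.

n₁ = 653

n₁ = (z_{α/2} + z_β)² · (σ₁² + σ₂²/r) / δ²
   = (2.576 + 1.036)² · (16² + 8²/2) / 2.4²
   = 13.0465 · (256 + 32) / 5.76
   = 13.0465 · 288 / 5.76
   = 652.33
Round up → n₁ = 653; n₂ = r·n₁ = 2 × 653 = 1306.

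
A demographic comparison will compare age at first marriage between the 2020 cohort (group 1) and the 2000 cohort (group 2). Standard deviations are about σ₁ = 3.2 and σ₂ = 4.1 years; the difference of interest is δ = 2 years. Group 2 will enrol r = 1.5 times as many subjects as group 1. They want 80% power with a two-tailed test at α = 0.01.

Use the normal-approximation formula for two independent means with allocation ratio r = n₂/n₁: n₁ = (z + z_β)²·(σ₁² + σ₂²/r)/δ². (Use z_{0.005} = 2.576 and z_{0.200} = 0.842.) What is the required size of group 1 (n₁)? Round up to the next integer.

n₁ = 63

n₁ = (z_{α/2} + z_β)² · (σ₁² + σ₂²/r) / δ²
   = (2.576 + 0.842)² · (3.2² + 4.1²/1.5) / 2²
   = 11.6827 · (10.24 + 11.2067) / 4
   = 11.6827 · 21.4467 / 4
   = 62.64
Round up → n₁ = 63; n₂ = r·n₁ = 1.5 × 63 = 95.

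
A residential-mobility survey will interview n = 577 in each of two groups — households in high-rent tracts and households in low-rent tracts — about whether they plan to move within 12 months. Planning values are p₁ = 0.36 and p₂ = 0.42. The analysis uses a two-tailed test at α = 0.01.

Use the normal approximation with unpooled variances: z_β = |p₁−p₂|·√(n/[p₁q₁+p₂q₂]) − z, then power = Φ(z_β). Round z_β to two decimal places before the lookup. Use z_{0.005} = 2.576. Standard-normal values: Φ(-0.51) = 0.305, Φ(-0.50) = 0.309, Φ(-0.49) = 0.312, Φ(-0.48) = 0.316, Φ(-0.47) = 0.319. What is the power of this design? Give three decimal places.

Power ≈ 0.316

z_β = |p₁−p₂|·√(n/[p₁q₁+p₂q₂]) − z_{α/2}
    = 0.06 · √(577/0.4740) − 2.576
    = 0.06 · 34.8898 − 2.576
    = 2.0934 − 2.576 = -0.4826 → -0.48
Power = Φ(-0.48) = 0.316.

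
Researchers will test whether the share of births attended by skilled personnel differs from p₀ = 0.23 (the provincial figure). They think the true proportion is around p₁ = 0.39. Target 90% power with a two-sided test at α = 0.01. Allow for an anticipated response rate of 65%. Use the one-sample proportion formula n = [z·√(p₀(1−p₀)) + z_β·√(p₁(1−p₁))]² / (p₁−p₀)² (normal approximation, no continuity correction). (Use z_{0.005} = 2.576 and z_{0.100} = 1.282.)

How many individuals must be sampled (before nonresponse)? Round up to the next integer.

n = [z_{α/2}·√(p₀q₀) + z_β·√(p₁q₁)]² / (p₁ − p₀)²
  = [2.576·√(0.23·0.77) + 1.282·√(0.39·0.61)]² / (0.16)²
  = [2.576·0.4208 + 1.282·0.4877]² / 0.0256
  = [1.7094]² / 0.0256
  = 114.14
Adjust for 65% response: 114.14 / 0.65 = 175.60.
Round up → n = 176.

n = 176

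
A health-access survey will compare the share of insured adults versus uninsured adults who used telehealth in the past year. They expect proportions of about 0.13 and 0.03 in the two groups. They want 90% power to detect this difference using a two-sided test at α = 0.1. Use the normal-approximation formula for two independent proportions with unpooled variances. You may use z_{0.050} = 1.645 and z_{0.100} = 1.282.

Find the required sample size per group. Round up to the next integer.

n = (z_{α/2} + z_β)² · [p₁(1−p₁) + p₂(1−p₂)] / (p₁ − p₂)²
  = (1.645 + 1.282)² · (0.13·0.87 + 0.03·0.97) / (0.10)²
  = (2.927)² · (0.1131 + 0.0291) / 0.0100
  = 8.5673 · 0.1422 / 0.0100
  = 121.83
Round up → n = 122 per group.

n = 122 per group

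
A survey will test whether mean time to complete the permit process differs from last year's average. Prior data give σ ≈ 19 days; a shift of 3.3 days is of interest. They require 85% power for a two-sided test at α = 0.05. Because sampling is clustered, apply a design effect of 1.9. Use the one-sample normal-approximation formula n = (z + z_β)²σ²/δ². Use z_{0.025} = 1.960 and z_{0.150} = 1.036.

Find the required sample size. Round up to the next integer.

n = 566

n = (z_{α/2} + z_β)² · σ² / δ²
  = (1.960 + 1.036)² · 19² / 3.3²
  = 8.9760 · 361 / 10.89
  = 297.55
Design effect: 1.9 × 297.55 = 565.35.
Round up → n = 566.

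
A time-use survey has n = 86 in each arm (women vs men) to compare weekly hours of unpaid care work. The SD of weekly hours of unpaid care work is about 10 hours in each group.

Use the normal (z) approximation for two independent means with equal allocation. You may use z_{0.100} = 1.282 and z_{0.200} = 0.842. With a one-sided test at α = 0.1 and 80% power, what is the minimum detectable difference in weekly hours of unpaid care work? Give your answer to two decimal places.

δ = (z_α + z_β) · √((σ₁²+σ₂²)/n)
  = (1.282 + 0.842) · √(200/86)
  = 2.124 · √2.3256
  = 2.124 · 1.5250
  = 3.2391

Minimum detectable difference ≈ 3.24 hours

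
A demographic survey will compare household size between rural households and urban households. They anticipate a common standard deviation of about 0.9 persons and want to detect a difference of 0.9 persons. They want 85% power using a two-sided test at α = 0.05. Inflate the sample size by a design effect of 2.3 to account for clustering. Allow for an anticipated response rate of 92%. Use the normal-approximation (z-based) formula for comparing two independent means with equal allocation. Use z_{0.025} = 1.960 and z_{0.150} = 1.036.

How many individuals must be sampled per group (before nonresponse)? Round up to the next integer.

n = 45 per group

n = (z_{α/2} + z_β)² · (σ₁² + σ₂²) / δ²
  = (1.960 + 1.036)² · (2·0.9² = 1.62) / 0.9²
  = 8.9760 · 1.62 / 0.81
  = 17.95
Design effect: 2.3 × 17.95 = 41.29.
Adjust for 92% response: 41.29 / 0.92 = 44.88.
Round up → n = 45 per group.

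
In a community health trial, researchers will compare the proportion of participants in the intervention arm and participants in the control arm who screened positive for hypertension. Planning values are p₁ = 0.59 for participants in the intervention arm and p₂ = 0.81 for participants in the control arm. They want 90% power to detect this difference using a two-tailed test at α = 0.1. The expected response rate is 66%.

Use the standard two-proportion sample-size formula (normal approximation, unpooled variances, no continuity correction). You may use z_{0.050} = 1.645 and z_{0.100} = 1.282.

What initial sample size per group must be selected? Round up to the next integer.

n = 107 per group

n = (z_{α/2} + z_β)² · [p₁(1−p₁) + p₂(1−p₂)] / (p₁ − p₂)²
  = (1.645 + 1.282)² · (0.59·0.41 + 0.81·0.19) / (-0.22)²
  = (2.927)² · (0.2419 + 0.1539) / 0.0484
  = 8.5673 · 0.3958 / 0.0484
  = 70.06
Adjust for 66% response: 70.06 / 0.66 = 106.15.
Round up → n = 107 per group.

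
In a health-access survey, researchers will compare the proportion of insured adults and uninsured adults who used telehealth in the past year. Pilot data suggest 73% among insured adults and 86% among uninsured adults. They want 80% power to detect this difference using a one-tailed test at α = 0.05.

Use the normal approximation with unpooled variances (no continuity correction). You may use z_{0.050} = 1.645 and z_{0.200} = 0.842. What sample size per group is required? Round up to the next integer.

n = (z_α + z_β)² · [p₁(1−p₁) + p₂(1−p₂)] / (p₁ − p₂)²
  = (1.645 + 0.842)² · (0.73·0.27 + 0.86·0.14) / (-0.13)²
  = (2.487)² · (0.1971 + 0.1204) / 0.0169
  = 6.1852 · 0.3175 / 0.0169
  = 116.20
Round up → n = 117 per group.

n = 117 per group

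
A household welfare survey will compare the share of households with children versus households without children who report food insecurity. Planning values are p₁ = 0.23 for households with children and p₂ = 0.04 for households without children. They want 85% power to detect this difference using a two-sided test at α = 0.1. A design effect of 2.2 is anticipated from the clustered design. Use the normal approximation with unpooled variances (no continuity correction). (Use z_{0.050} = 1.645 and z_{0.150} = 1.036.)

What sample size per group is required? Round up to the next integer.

n = 95 per group

n = (z_{α/2} + z_β)² · [p₁(1−p₁) + p₂(1−p₂)] / (p₁ − p₂)²
  = (1.645 + 1.036)² · (0.23·0.77 + 0.04·0.96) / (0.19)²
  = (2.681)² · (0.1771 + 0.0384) / 0.0361
  = 7.1878 · 0.2155 / 0.0361
  = 42.91
Design effect: 2.2 × 42.91 = 94.40.
Round up → n = 95 per group.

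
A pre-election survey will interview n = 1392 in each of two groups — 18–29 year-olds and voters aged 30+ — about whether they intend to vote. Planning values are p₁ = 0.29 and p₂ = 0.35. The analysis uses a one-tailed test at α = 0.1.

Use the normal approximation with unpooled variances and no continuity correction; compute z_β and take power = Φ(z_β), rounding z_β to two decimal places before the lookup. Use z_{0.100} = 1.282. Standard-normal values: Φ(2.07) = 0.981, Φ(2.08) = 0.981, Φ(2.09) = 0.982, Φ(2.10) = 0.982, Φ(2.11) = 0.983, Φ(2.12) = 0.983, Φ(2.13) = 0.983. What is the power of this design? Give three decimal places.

Power ≈ 0.983

z_β = |p₁−p₂|·√(n/[p₁q₁+p₂q₂]) − z_α
    = 0.06 · √(1392/0.4334) − 1.282
    = 0.06 · 56.6729 − 1.282
    = 3.4004 − 1.282 = 2.1184 → 2.12
Power = Φ(2.12) = 0.983.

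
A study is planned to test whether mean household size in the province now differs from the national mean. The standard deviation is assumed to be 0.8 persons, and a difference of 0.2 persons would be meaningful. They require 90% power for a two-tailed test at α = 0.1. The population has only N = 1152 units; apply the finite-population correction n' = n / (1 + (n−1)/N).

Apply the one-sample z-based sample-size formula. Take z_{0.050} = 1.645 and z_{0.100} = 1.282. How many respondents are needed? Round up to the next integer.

n = 123

n = (z_{α/2} + z_β)² · σ² / δ²
  = (1.645 + 1.282)² · 0.8² / 0.2²
  = 8.5673 · 0.64 / 0.04
  = 137.08
Finite-population correction (N = 1152): 137.08 / (1 + (137.08 − 1)/1152) = 122.60.
Round up → n = 123.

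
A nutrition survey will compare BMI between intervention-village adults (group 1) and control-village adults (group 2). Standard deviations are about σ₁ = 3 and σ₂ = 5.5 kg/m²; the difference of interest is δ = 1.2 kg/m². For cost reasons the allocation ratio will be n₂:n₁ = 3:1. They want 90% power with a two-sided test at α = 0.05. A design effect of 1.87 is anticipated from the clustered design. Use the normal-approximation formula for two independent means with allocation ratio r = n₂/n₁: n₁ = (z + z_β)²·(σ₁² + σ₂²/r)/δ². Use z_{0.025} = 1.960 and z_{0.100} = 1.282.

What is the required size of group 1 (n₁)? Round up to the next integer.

n₁ = 261

n₁ = (z_{α/2} + z_β)² · (σ₁² + σ₂²/r) / δ²
   = (1.960 + 1.282)² · (3² + 5.5²/3) / 1.2²
   = 10.5106 · (9 + 10.0833) / 1.44
   = 10.5106 · 19.0833 / 1.44
   = 139.29
Design effect: 1.87 × 139.29 = 260.47.
Round up → n₁ = 261; n₂ = r·n₁ = 3 × 261 = 783.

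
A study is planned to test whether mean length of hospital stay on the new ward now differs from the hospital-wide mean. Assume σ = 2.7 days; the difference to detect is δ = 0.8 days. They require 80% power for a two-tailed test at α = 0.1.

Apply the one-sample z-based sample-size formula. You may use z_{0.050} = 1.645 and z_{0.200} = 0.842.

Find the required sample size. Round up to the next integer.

n = 71

n = (z_{α/2} + z_β)² · σ² / δ²
  = (1.645 + 0.842)² · 2.7² / 0.8²
  = 6.1852 · 7.29 / 0.64
  = 70.45
Round up → n = 71.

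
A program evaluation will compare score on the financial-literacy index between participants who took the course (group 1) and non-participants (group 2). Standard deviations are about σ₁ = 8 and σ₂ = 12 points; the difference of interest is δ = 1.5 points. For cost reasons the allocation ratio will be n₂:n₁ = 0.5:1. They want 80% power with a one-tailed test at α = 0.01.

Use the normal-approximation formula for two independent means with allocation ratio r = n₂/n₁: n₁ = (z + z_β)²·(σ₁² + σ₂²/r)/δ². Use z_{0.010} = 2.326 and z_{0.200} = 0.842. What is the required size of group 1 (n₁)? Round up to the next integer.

n₁ = 1571

n₁ = (z_α + z_β)² · (σ₁² + σ₂²/r) / δ²
   = (2.326 + 0.842)² · (8² + 12²/0.5) / 1.5²
   = 10.0362 · (64 + 288) / 2.25
   = 10.0362 · 352 / 2.25
   = 1570.11
Round up → n₁ = 1571; n₂ = r·n₁ = 0.5 × 1571 = 786.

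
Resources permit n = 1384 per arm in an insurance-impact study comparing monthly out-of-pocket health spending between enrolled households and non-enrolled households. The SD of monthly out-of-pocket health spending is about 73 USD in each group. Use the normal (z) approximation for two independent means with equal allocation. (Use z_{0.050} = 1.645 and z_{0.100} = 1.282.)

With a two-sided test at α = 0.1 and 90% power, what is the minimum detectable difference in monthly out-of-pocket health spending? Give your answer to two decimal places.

δ = (z_{α/2} + z_β) · √((σ₁²+σ₂²)/n)
  = (1.645 + 1.282) · √(10658/1384)
  = 2.927 · √7.7009
  = 2.927 · 2.7750
  = 8.1226

Minimum detectable difference ≈ 8.12 USD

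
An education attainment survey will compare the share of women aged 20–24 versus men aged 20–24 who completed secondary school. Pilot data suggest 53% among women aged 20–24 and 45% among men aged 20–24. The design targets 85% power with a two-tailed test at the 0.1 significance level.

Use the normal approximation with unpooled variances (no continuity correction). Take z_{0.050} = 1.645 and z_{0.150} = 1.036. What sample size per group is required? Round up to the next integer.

n = 558 per group

n = (z_{α/2} + z_β)² · [p₁(1−p₁) + p₂(1−p₂)] / (p₁ − p₂)²
  = (1.645 + 1.036)² · (0.53·0.47 + 0.45·0.55) / (0.08)²
  = (2.681)² · (0.2491 + 0.2475) / 0.0064
  = 7.1878 · 0.4966 / 0.0064
  = 557.73
Round up → n = 558 per group.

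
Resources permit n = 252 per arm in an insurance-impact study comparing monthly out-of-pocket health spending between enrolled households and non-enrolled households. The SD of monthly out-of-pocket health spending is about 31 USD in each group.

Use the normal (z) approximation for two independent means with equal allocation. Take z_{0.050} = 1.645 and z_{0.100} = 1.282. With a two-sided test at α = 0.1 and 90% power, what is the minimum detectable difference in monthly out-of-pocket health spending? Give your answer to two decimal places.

Minimum detectable difference ≈ 8.08 USD

δ = (z_{α/2} + z_β) · √((σ₁²+σ₂²)/n)
  = (1.645 + 1.282) · √(1922/252)
  = 2.927 · √7.627
  = 2.927 · 2.7617
  = 8.0835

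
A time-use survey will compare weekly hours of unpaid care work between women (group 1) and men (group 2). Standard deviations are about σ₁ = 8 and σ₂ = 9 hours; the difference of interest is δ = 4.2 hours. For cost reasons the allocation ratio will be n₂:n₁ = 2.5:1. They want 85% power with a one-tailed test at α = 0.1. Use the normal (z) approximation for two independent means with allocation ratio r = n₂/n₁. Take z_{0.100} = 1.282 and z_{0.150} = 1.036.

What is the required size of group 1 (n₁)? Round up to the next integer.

n₁ = 30

n₁ = (z_α + z_β)² · (σ₁² + σ₂²/r) / δ²
   = (1.282 + 1.036)² · (8² + 9²/2.5) / 4.2²
   = 5.3731 · (64 + 32.4) / 17.64
   = 5.3731 · 96.4 / 17.64
   = 29.36
Round up → n₁ = 30; n₂ = r·n₁ = 2.5 × 30 = 75.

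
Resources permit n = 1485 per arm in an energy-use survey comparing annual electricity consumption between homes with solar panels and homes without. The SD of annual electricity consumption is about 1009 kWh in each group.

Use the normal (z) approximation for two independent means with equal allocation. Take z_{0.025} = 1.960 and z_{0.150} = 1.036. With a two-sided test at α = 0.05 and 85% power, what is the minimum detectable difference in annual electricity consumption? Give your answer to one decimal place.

δ = (z_{α/2} + z_β) · √((σ₁²+σ₂²)/n)
  = (1.960 + 1.036) · √(2036162/1485)
  = 2.996 · √1371.2
  = 2.996 · 37.0291
  = 110.9391

Minimum detectable difference ≈ 110.9 kWh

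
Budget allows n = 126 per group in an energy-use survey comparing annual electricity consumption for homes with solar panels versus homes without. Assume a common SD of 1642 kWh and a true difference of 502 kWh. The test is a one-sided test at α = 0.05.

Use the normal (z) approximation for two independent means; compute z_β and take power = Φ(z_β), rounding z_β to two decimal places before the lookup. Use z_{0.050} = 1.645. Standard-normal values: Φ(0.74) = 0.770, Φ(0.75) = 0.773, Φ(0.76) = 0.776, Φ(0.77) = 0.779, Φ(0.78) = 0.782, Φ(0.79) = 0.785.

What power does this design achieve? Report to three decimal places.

z_β = δ·√(n/(σ₁²+σ₂²)) − z_α
    = 502 · √(126/5392328) − 1.645
    = 502 · 0.00483 − 1.645
    = 2.4266 − 1.645 = 0.7816 → 0.78
Power = Φ(0.78) = 0.782.

Power ≈ 0.782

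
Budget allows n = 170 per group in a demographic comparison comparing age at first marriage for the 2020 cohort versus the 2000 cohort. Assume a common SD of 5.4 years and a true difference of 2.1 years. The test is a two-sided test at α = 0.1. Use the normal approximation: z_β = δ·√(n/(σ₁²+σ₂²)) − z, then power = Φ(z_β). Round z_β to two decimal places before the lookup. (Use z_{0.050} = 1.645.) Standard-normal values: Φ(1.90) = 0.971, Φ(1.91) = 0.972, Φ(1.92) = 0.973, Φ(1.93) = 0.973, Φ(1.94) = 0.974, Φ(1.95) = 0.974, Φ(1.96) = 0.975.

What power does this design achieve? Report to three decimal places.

z_β = δ·√(n/(σ₁²+σ₂²)) − z_{α/2}
    = 2.1 · √(170/58.32) − 1.645
    = 2.1 · 1.70732 − 1.645
    = 3.5854 − 1.645 = 1.9404 → 1.94
Power = Φ(1.94) = 0.974.

Power ≈ 0.974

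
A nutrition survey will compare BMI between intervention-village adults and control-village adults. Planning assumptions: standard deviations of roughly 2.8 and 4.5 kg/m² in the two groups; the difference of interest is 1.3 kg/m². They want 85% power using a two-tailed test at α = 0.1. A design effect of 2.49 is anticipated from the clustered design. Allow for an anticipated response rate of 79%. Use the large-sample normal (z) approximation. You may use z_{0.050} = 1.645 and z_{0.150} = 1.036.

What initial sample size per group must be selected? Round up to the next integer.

n = 377 per group

n = (z_{α/2} + z_β)² · (σ₁² + σ₂²) / δ²
  = (1.645 + 1.036)² · (2.8² + 4.5² = 28.09) / 1.3²
  = 7.1878 · 28.09 / 1.69
  = 119.47
Design effect: 2.49 × 119.47 = 297.48.
Adjust for 79% response: 297.48 / 0.79 = 376.56.
Round up → n = 377 per group.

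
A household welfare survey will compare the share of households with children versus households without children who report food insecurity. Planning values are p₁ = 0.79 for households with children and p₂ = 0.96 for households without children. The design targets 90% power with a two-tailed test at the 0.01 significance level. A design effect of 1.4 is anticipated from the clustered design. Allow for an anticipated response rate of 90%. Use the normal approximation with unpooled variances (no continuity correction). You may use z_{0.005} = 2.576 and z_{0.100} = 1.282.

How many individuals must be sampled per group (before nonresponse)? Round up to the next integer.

n = (z_{α/2} + z_β)² · [p₁(1−p₁) + p₂(1−p₂)] / (p₁ − p₂)²
  = (2.576 + 1.282)² · (0.79·0.21 + 0.96·0.04) / (-0.17)²
  = (3.858)² · (0.1659 + 0.0384) / 0.0289
  = 14.8842 · 0.2043 / 0.0289
  = 105.22
Design effect: 1.4 × 105.22 = 147.31.
Adjust for 90% response: 147.31 / 0.90 = 163.67.
Round up → n = 164 per group.

n = 164 per group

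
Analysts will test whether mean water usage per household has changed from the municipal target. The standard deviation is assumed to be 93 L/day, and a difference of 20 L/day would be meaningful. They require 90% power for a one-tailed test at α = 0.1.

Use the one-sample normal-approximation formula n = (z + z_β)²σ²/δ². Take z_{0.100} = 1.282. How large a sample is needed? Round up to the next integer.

n = 143

n = (z_α + z_β)² · σ² / δ²
  = (1.282 + 1.282)² · 93² / 20²
  = 6.5741 · 8649 / 400
  = 142.15
Round up → n = 143.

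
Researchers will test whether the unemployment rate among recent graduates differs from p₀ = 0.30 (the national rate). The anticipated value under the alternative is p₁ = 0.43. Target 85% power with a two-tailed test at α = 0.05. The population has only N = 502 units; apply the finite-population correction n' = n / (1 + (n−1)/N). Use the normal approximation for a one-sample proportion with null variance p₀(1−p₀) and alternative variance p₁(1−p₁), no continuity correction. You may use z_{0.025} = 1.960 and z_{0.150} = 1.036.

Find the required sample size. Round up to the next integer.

n = 96

n = [z_{α/2}·√(p₀q₀) + z_β·√(p₁q₁)]² / (p₁ − p₀)²
  = [1.960·√(0.30·0.70) + 1.036·√(0.43·0.57)]² / (0.13)²
  = [1.960·0.4583 + 1.036·0.4951]² / 0.0169
  = [1.4111]² / 0.0169
  = 117.82
Finite-population correction (N = 502): 117.82 / (1 + (117.82 − 1)/502) = 95.58.
Round up → n = 96.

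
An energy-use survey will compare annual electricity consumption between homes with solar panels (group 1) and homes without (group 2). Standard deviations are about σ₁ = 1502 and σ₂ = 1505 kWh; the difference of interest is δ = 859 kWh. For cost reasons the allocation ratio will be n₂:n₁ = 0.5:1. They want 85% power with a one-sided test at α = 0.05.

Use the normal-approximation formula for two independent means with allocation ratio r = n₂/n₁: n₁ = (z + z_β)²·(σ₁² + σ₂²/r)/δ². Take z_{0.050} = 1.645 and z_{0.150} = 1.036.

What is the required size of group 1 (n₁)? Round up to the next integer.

n₁ = (z_α + z_β)² · (σ₁² + σ₂²/r) / δ²
   = (1.645 + 1.036)² · (1502² + 1505²/0.5) / 859²
   = 7.1878 · (2256004 + 4530050) / 737881
   = 7.1878 · 6786054 / 737881
   = 66.10
Round up → n₁ = 67; n₂ = r·n₁ = 0.5 × 67 = 34.

n₁ = 67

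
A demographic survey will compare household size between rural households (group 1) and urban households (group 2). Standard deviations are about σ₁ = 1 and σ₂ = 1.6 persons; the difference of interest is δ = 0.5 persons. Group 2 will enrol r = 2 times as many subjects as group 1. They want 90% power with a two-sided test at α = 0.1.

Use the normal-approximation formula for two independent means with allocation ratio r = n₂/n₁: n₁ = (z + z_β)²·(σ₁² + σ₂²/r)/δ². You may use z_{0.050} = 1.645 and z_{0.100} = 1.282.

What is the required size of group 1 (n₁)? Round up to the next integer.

n₁ = (z_{α/2} + z_β)² · (σ₁² + σ₂²/r) / δ²
   = (1.645 + 1.282)² · (1² + 1.6²/2) / 0.5²
   = 8.5673 · (1 + 1.28) / 0.25
   = 8.5673 · 2.28 / 0.25
   = 78.13
Round up → n₁ = 79; n₂ = r·n₁ = 2 × 79 = 158.

n₁ = 79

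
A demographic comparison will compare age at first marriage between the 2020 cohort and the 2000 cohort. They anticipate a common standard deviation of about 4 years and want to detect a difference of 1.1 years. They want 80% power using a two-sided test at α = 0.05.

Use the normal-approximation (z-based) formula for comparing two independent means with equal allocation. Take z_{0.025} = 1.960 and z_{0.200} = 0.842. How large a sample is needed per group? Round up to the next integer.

n = (z_{α/2} + z_β)² · (σ₁² + σ₂²) / δ²
  = (1.960 + 0.842)² · (2·4² = 32) / 1.1²
  = 7.8512 · 32 / 1.21
  = 207.64
Round up → n = 208 per group.

n = 208 per group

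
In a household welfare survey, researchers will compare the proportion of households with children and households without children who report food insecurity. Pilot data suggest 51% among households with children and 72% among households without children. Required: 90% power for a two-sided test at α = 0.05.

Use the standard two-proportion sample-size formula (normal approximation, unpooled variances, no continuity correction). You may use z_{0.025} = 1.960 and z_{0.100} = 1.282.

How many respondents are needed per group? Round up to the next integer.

n = 108 per group

n = (z_{α/2} + z_β)² · [p₁(1−p₁) + p₂(1−p₂)] / (p₁ − p₂)²
  = (1.960 + 1.282)² · (0.51·0.49 + 0.72·0.28) / (-0.21)²
  = (3.242)² · (0.2499 + 0.2016) / 0.0441
  = 10.5106 · 0.4515 / 0.0441
  = 107.61
Round up → n = 108 per group.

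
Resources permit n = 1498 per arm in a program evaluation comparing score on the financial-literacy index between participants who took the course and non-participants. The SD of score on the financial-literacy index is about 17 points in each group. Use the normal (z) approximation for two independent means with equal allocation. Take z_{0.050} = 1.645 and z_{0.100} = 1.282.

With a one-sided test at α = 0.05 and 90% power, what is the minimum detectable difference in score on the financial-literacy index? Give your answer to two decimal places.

δ = (z_α + z_β) · √((σ₁²+σ₂²)/n)
  = (1.645 + 1.282) · √(578/1498)
  = 2.927 · √0.38585
  = 2.927 · 0.6212
  = 1.8182

Minimum detectable difference ≈ 1.82 points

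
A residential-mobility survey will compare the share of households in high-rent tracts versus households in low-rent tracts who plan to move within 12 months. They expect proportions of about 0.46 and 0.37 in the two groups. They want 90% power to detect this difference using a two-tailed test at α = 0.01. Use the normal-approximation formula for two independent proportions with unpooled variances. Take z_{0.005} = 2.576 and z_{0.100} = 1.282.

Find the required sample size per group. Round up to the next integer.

n = (z_{α/2} + z_β)² · [p₁(1−p₁) + p₂(1−p₂)] / (p₁ − p₂)²
  = (2.576 + 1.282)² · (0.46·0.54 + 0.37·0.63) / (0.09)²
  = (3.858)² · (0.2484 + 0.2331) / 0.0081
  = 14.8842 · 0.4815 / 0.0081
  = 884.78
Round up → n = 885 per group.

n = 885 per group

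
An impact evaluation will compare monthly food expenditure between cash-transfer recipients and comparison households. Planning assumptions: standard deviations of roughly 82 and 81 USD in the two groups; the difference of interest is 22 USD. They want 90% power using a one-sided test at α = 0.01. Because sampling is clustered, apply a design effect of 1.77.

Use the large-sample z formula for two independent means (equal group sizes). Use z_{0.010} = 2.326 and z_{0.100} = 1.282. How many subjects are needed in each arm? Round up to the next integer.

n = 633 per group

n = (z_α + z_β)² · (σ₁² + σ₂²) / δ²
  = (2.326 + 1.282)² · (82² + 81² = 13285) / 22²
  = 13.0177 · 13285 / 484
  = 357.31
Design effect: 1.77 × 357.31 = 632.44.
Round up → n = 633 per group.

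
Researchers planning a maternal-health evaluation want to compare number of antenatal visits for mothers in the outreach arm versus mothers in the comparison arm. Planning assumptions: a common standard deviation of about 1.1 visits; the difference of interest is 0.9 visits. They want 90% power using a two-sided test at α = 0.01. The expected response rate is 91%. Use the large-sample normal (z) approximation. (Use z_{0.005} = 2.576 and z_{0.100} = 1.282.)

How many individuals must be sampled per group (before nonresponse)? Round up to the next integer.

n = (z_{α/2} + z_β)² · (σ₁² + σ₂²) / δ²
  = (2.576 + 1.282)² · (2·1.1² = 2.42) / 0.9²
  = 14.8842 · 2.42 / 0.81
  = 44.47
Adjust for 91% response: 44.47 / 0.91 = 48.87.
Round up → n = 49 per group.

n = 49 per group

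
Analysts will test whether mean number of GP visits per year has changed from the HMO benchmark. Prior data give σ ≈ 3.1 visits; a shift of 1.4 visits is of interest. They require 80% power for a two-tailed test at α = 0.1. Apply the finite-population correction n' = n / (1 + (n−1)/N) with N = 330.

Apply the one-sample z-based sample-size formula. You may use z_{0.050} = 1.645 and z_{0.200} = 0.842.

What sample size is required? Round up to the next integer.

n = 28

n = (z_{α/2} + z_β)² · σ² / δ²
  = (1.645 + 0.842)² · 3.1² / 1.4²
  = 6.1852 · 9.61 / 1.96
  = 30.33
Finite-population correction (N = 330): 30.33 / (1 + (30.33 − 1)/330) = 27.85.
Round up → n = 28.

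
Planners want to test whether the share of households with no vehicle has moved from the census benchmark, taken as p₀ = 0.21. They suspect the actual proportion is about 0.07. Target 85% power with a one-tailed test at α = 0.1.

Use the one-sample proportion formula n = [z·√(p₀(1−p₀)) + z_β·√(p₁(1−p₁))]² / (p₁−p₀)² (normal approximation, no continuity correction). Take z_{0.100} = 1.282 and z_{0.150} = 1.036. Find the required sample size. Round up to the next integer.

n = 32

n = [z_α·√(p₀q₀) + z_β·√(p₁q₁)]² / (p₁ − p₀)²
  = [1.282·√(0.21·0.79) + 1.036·√(0.07·0.93)]² / (-0.14)²
  = [1.282·0.4073 + 1.036·0.2551]² / 0.0196
  = [0.7865]² / 0.0196
  = 31.56
Round up → n = 32.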